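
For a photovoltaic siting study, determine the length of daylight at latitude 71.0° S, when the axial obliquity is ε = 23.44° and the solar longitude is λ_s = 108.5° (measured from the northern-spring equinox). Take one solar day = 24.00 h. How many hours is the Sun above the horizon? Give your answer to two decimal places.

0.00 h

Solar declination: sin δ = sin ε · sin λ_s = sin 23.44° × sin 108.5° = 0.37723, so δ = +22.162°.
cos H₀ = −tan φ · tan δ = 1.1830 ≥ 1, so the Sun never rises (polar night) and H₀ = 0.
Daylight = 2H₀/(2π) × 24.00 h = (0.0000/π) × 24.00 = 0.00 h.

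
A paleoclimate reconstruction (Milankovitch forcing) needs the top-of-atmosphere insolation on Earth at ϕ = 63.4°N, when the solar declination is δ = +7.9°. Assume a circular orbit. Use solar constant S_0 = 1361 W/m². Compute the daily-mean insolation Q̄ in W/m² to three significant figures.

cos h₀ = −tan(+63.4°) tan(+7.900°) = -0.2771, h₀ = 1.8516 rad.
Bracket: h₀ sin ϕ sin δ + cos ϕ cos δ sin h₀ = 1.8516×0.89415×0.13744 + 0.44776×0.99051×0.96084 = 0.227547 + 0.426143 = 0.653690.
Q̄ = (S_0/π) × [bracket] = (1361/π) × 0.653690 = 283.2 W/m².

Q̄ ≈ 283 W/m²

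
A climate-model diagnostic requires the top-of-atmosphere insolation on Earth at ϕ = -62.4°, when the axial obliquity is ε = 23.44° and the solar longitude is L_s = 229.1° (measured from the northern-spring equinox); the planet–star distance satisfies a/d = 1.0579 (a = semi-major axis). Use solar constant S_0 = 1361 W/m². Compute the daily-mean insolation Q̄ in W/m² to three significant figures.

Solar declination: sin δ = sin ε · sin L_s = sin 23.44° × sin 229.1° = -0.30067, so δ = -17.498°.
cos h₀ = −tan(-62.4°) tan(-17.498°) = -0.6030, h₀ = 2.2181 rad.
Bracket: h₀ sin ϕ sin δ + cos ϕ cos δ sin h₀ = 2.2181×-0.88620×-0.30067 + 0.46330×0.95373×0.79772 = 0.591021 + 0.352483 = 0.943504.
Inverse-square distance factor (a/d)² = 1.0579² = 1.119152.
Q̄ = (S_0/π) × 1.119152 × [bracket] = (1361/π) × 1.119152 × 0.943504 = 457.4 W/m².

Q̄ ≈ 457 W/m²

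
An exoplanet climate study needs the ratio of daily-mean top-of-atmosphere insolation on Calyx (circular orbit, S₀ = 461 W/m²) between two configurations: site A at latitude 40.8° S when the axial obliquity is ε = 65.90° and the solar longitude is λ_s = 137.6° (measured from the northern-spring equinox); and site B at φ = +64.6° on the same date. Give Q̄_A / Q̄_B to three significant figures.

— Configuration A (φ=-40.8°):
Solar declination: sin δ = sin ε · sin λ_s = sin 65.90° × sin 137.6° = 0.61553, so δ = +37.990°.
cos H₀ = −tan(-40.8°) tan(+37.990°) = 0.6741, H₀ = 0.8310 rad.
Bracket: H₀ sin φ sin δ + cos φ cos δ sin H₀ = 0.8310×-0.65342×0.61553 + 0.75700×0.78812×0.73860 = -0.334228 + 0.440654 = 0.106426.
Q̄ = (S₀/π) × [bracket] = (461/π) × 0.106426 = 15.617 W/m².
— Configuration B (φ=+64.6°):
cos H₀ = −tan(+64.6°) tan(+37.990°) = -1.6448 ≤ −1 ⇒ polar day, H₀ = π.
Bracket: H₀ sin φ sin δ + cos φ cos δ sin H₀ = 3.1416×0.90334×0.61553 + 0.42894×0.78812×0.00000 = 1.746833 + 0.000000 = 1.746833.
Q̄ = (S₀/π) × [bracket] = (461/π) × 1.746833 = 256.33 W/m².
Ratio Q̄_A / Q̄_B = 15.617 / 256.33 = 0.06093.

Q̄_A / Q̄_B ≈ 0.0609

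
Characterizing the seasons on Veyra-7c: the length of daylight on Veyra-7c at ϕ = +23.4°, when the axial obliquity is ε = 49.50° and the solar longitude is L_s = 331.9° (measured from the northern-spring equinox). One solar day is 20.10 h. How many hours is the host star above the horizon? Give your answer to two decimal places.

8.98 h

Solar declination: sin δ = sin ε · sin L_s = sin 49.50° × sin 331.9° = -0.35816, so δ = -20.987°.
cos h₀ = −tan ϕ · tan δ = −tan(+23.4°) × tan(-20.987°) = 0.1660, so h₀ = 1.4040 rad = 80.44°.
Daylight = 2h₀/(2π) × 20.10 h = (1.4040/π) × 20.10 = 8.98 h.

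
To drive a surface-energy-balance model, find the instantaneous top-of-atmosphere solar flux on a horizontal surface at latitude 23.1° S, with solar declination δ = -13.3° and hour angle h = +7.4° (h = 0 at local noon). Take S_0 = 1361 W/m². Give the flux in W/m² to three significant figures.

cos θ_z = sin ϕ sin δ + cos ϕ cos δ cos h = 0.090257 + 0.887695 = 0.977952.
Flux = S_0 · cos θ_z = 1361 × 0.977952 = 1331 W/m².

1.33e+03 W/m²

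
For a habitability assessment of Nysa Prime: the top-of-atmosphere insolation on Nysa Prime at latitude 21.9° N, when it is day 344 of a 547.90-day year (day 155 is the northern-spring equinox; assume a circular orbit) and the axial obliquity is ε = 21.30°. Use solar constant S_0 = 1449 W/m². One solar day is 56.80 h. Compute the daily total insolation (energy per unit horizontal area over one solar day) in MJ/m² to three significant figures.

101 MJ/m²

Solar longitude: L_s = 360° × (344 − 155)/547.90 = 124.183°.
sin δ = sin 21.30° × sin 124.183° = 0.30050, so δ = +17.488°.
cos h₀ = −tan(+21.9°) tan(+17.488°) = -0.1267, h₀ = 1.6978 rad.
Bracket: h₀ sin ϕ sin δ + cos ϕ cos δ sin h₀ = 1.6978×0.37299×0.30050 + 0.92784×0.95378×0.99195 = 0.190295 + 0.877831 = 1.068126.
Q̄ = (S_0/π) × [bracket] = (1449/π) × 1.068126 = 492.65 W/m².
Daily total = Q̄ × 56.80 h × 3600 s/h = 492.65 × 56.80 × 3600 / 10⁶ = 100.7 MJ/m².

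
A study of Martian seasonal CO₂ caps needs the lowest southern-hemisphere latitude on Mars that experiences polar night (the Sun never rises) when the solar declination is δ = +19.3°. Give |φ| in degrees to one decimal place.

|φ| = 70.7°

Polar night requires cos H₀ = −tan φ tan δ ≥ 1, i.e. tan φ tan δ ≤ −1.
The boundary is |tan φ| · |tan δ| = 1, so |φ| = 90° − |δ| = 90° − 19.3° = 70.7° in the southern hemisphere.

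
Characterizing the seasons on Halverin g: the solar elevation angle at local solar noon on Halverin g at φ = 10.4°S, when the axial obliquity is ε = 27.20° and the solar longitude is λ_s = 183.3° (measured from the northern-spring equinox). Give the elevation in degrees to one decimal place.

81.1°

Solar declination: sin δ = sin ε · sin λ_s = sin 27.20° × sin 183.3° = -0.02631, so δ = -1.508°.
At local noon the hour angle is zero, so the zenith angle equals |φ − δ| = |-10.4° − (-1.508°)| = 8.892°.
Elevation = 90° − 8.892° = 81.1°.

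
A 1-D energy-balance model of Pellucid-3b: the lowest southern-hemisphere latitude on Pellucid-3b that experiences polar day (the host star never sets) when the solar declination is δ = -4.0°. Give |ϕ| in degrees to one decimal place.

|ϕ| = 86.0°

Polar day requires cos h₀ = −tan ϕ tan δ ≤ −1, i.e. tan ϕ tan δ ≥ 1.
The boundary is |tan ϕ| · |tan δ| = 1, so |ϕ| = 90° − |δ| = 90° − 4.0° = 86.0° in the southern hemisphere.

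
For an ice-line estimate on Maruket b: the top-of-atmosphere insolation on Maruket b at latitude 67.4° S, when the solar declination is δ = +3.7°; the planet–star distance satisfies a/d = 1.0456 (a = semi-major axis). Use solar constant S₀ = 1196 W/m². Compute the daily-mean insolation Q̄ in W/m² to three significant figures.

cos H₀ = −tan(-67.4°) tan(+3.700°) = 0.1554, H₀ = 1.4148 rad.
Bracket: H₀ sin φ sin δ + cos φ cos δ sin H₀ = 1.4148×-0.92321×0.06453 + 0.38430×0.99792×0.98786 = -0.084286 + 0.378845 = 0.294559.
Inverse-square distance factor (a/d)² = 1.0456² = 1.093279.
Q̄ = (S₀/π) × 1.093279 × [bracket] = (1196/π) × 1.093279 × 0.294559 = 122.6 W/m².

Q̄ ≈ 123 W/m²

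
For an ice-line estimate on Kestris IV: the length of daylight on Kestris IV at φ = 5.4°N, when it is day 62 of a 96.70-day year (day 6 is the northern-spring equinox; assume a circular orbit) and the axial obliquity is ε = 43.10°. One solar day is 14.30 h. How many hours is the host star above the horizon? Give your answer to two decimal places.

7.00 h

Solar longitude: λ_s = 360° × (62 − 6)/96.70 = 208.480°.
sin δ = sin 43.10° × sin 208.480° = -0.32582, so δ = -19.015°.
cos H₀ = −tan φ · tan δ = −tan(+5.4°) × tan(-19.015°) = 0.0326, so H₀ = 1.5382 rad = 88.13°.
Daylight = 2H₀/(2π) × 14.30 h = (1.5382/π) × 14.30 = 7.00 h.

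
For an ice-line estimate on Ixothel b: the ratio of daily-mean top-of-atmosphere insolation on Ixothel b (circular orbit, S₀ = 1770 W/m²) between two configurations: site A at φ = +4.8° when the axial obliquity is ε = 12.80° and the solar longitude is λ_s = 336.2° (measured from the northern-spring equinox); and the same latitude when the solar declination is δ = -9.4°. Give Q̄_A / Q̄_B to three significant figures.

— Configuration A (φ=+4.8°):
Solar declination: sin δ = sin ε · sin λ_s = sin 12.80° × sin 336.2° = -0.08940, so δ = -5.129°.
cos H₀ = −tan(+4.8°) tan(-5.129°) = 0.0075, H₀ = 1.5633 rad.
Bracket: H₀ sin φ sin δ + cos φ cos δ sin H₀ = 1.5633×0.08368×-0.08940 + 0.99649×0.99600×0.99997 = -0.011695 + 0.992474 = 0.980779.
Q̄ = (S₀/π) × [bracket] = (1770/π) × 0.980779 = 552.58 W/m².
— Configuration B (φ=+4.8°):
cos H₀ = −tan(+4.8°) tan(-9.400°) = 0.0139, H₀ = 1.5569 rad.
Bracket: H₀ sin φ sin δ + cos φ cos δ sin H₀ = 1.5569×0.08368×-0.16333 + 0.99649×0.98657×0.99990 = -0.021279 + 0.983009 = 0.961730.
Q̄ = (S₀/π) × [bracket] = (1770/π) × 0.961730 = 541.85 W/m².
Ratio Q̄_A / Q̄_B = 552.58 / 541.85 = 1.020.

Q̄_A / Q̄_B ≈ 1.02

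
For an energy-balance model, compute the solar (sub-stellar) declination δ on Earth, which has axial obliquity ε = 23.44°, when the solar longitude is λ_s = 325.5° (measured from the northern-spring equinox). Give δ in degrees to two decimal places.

δ = -13.02°

sin δ = sin ε · sin λ_s = sin 23.44° × sin 325.5° = -0.225310.
δ = arcsin(-0.225310) = -13.02°.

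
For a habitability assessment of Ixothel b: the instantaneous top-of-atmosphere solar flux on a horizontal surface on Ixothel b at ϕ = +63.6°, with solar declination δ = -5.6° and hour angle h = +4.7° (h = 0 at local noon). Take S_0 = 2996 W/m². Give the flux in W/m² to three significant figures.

cos θ_z = sin ϕ sin δ + cos ϕ cos δ cos h = -0.087406 + 0.441025 = 0.353619.
Flux = S_0 · cos θ_z = 2996 × 0.353619 = 1059 W/m².

1.06e+03 W/m²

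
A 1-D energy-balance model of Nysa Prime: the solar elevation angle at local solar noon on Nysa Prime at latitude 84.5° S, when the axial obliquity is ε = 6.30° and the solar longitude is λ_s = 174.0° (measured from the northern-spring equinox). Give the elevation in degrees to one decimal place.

4.8°

Solar declination: sin δ = sin ε · sin λ_s = sin 6.30° × sin 174.0° = 0.01147, so δ = +0.657°.
At local noon the hour angle is zero, so the zenith angle equals |φ − δ| = |-84.5° − (+0.657°)| = 85.157°.
Elevation = 90° − 85.157° = 4.8°.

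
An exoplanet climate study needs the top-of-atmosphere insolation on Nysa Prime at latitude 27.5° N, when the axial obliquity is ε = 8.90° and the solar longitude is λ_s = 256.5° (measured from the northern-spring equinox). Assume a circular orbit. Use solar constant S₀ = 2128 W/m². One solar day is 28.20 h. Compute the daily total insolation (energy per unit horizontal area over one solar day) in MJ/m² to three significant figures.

Solar declination: sin δ = sin ε · sin λ_s = sin 8.90° × sin 256.5° = -0.15044, so δ = -8.652°.
cos H₀ = −tan(+27.5°) tan(-8.652°) = 0.0792, H₀ = 1.4915 rad.
Bracket: H₀ sin φ sin δ + cos φ cos δ sin H₀ = 1.4915×0.46175×-0.15044 + 0.88701×0.98862×0.99686 = -0.103608 + 0.874162 = 0.770554.
Q̄ = (S₀/π) × [bracket] = (2128/π) × 0.770554 = 521.95 W/m².
Daily total = Q̄ × 28.20 h × 3600 s/h = 521.95 × 28.20 × 3600 / 10⁶ = 52.99 MJ/m².

53.0 MJ/m²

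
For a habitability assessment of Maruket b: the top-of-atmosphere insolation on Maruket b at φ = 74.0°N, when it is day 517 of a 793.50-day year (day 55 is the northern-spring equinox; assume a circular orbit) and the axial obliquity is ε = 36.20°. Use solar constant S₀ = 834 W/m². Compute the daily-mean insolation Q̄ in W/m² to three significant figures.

Solar longitude: λ_s = 360° × (517 − 55)/793.50 = 209.603°.
sin δ = sin 36.20° × sin 209.603° = -0.29175, so δ = -16.963°.
cos H₀ = −tan(+74.0°) tan(-16.963°) = 1.0637 ≥ 1 ⇒ polar night, H₀ = 0 and Q̄ = 0.

Q̄ ≈ 0.00 W/m²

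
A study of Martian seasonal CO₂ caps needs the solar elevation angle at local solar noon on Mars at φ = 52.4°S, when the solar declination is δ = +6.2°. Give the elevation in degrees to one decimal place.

31.4°

At local noon the hour angle is zero, so the zenith angle equals |φ − δ| = |-52.4° − (+6.200°)| = 58.600°.
Elevation = 90° − 58.600° = 31.4°.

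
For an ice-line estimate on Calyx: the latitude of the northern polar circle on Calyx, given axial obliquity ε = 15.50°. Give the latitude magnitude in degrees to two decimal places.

The polar circle is the lowest latitude that experiences at least one full rotation of continuous daylight at the northern-summer solstice; it lies at |ϕ| = 90° − ε = 90° − 15.50° = 74.50°.

74.50°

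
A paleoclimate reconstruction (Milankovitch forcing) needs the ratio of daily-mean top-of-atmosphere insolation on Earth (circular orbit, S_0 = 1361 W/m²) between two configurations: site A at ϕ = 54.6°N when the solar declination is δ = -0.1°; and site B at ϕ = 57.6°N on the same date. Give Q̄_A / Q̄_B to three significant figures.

Q̄_A / Q̄_B ≈ 1.08

— Configuration A (ϕ=+54.6°):
cos h₀ = −tan(+54.6°) tan(-0.100°) = 0.0025, h₀ = 1.5683 rad.
Bracket: h₀ sin ϕ sin δ + cos ϕ cos δ sin h₀ = 1.5683×0.81513×-0.00175 + 0.57928×1.00000×1.00000 = -0.002237 + 0.579280 = 0.577043.
Q̄ = (S_0/π) × [bracket] = (1361/π) × 0.577043 = 249.99 W/m².
— Configuration B (ϕ=+57.6°):
cos h₀ = −tan(+57.6°) tan(-0.100°) = 0.0028, h₀ = 1.5680 rad.
Bracket: h₀ sin ϕ sin δ + cos ϕ cos δ sin h₀ = 1.5680×0.84433×-0.00175 + 0.53583×1.00000×1.00000 = -0.002317 + 0.535830 = 0.533513.
Q̄ = (S_0/π) × [bracket] = (1361/π) × 0.533513 = 231.13 W/m².
Ratio Q̄_A / Q̄_B = 249.99 / 231.13 = 1.082.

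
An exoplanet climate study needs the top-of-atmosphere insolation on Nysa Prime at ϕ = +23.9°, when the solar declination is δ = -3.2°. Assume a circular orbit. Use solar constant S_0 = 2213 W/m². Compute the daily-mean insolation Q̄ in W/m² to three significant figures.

cos h₀ = −tan(+23.9°) tan(-3.200°) = 0.0248, h₀ = 1.5460 rad.
Bracket: h₀ sin ϕ sin δ + cos ϕ cos δ sin h₀ = 1.5460×0.40514×-0.05582 + 0.91425×0.99844×0.99969 = -0.034963 + 0.912541 = 0.877578.
Q̄ = (S_0/π) × [bracket] = (2213/π) × 0.877578 = 618.2 W/m².

Q̄ ≈ 618 W/m²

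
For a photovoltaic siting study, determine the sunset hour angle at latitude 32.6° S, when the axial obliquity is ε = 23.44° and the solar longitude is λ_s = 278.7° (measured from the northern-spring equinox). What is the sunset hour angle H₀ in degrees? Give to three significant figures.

H₀ = 106°

Solar declination: sin δ = sin ε · sin λ_s = sin 23.44° × sin 278.7° = -0.39321, so δ = -23.154°.
cos H₀ = −tan φ · tan δ = −tan(-32.6°) × tan(-23.154°) = -0.2735, so H₀ = 1.8478 rad = 105.87°.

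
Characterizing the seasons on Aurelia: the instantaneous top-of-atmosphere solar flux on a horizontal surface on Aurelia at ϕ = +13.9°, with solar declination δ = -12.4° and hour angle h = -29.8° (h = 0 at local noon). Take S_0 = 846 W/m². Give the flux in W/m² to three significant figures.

cos θ_z = sin ϕ sin δ + cos ϕ cos δ cos h = -0.051585 + 0.822704 = 0.771119.
Flux = S_0 · cos θ_z = 846 × 0.771119 = 652.4 W/m².

652 W/m²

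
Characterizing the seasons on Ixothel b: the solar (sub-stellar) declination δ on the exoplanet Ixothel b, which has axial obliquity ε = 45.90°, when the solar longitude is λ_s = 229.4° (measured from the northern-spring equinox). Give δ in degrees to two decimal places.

sin δ = sin ε · sin λ_s = sin 45.90° × sin 229.4° = -0.545253.
δ = arcsin(-0.545253) = -33.04°.

δ = -33.04°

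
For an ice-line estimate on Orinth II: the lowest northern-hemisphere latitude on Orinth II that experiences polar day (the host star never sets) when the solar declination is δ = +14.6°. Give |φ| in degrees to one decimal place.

|φ| = 75.4°

Polar day requires cos H₀ = −tan φ tan δ ≤ −1, i.e. tan φ tan δ ≥ 1.
The boundary is |tan φ| · |tan δ| = 1, so |φ| = 90° − |δ| = 90° − 14.6° = 75.4° in the northern hemisphere.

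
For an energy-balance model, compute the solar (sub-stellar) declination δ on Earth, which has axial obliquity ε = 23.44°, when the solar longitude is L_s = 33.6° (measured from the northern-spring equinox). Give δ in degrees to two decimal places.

δ = +12.72°

sin δ = sin ε · sin L_s = sin 23.44° × sin 33.6° = 0.220133.
δ = arcsin(0.220133) = +12.72°.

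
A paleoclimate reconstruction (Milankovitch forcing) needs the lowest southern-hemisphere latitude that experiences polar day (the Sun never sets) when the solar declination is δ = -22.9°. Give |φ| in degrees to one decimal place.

|φ| = 67.1°

Polar day requires cos H₀ = −tan φ tan δ ≤ −1, i.e. tan φ tan δ ≥ 1.
The boundary is |tan φ| · |tan δ| = 1, so |φ| = 90° − |δ| = 90° − 22.9° = 67.1° in the southern hemisphere.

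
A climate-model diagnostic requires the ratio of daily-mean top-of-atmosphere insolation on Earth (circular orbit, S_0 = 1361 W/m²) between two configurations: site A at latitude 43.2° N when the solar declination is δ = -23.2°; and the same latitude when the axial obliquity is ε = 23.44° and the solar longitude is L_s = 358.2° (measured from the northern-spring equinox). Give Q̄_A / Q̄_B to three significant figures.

Q̄_A / Q̄_B ≈ 0.421

— Configuration A (ϕ=+43.2°):
cos h₀ = −tan(+43.2°) tan(-23.200°) = 0.4025, h₀ = 1.1566 rad.
Bracket: h₀ sin ϕ sin δ + cos ϕ cos δ sin h₀ = 1.1566×0.68455×-0.39394 + 0.72897×0.91914×0.91543 = -0.311902 + 0.613361 = 0.301459.
Q̄ = (S_0/π) × [bracket] = (1361/π) × 0.301459 = 130.60 W/m².
— Configuration B (ϕ=+43.2°):
Solar declination: sin δ = sin ε · sin L_s = sin 23.44° × sin 358.2° = -0.01249, so δ = -0.716°.
cos h₀ = −tan(+43.2°) tan(-0.716°) = 0.0117, h₀ = 1.5591 rad.
Bracket: h₀ sin ϕ sin δ + cos ϕ cos δ sin h₀ = 1.5591×0.68455×-0.01249 + 0.72897×0.99992×0.99993 = -0.013330 + 0.728861 = 0.715531.
Q̄ = (S_0/π) × [bracket] = (1361/π) × 0.715531 = 309.98 W/m².
Ratio Q̄_A / Q̄_B = 130.60 / 309.98 = 0.4213.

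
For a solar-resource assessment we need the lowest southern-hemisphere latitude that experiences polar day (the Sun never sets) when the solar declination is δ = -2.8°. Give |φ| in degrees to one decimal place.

|φ| = 87.2°

Polar day requires cos H₀ = −tan φ tan δ ≤ −1, i.e. tan φ tan δ ≥ 1.
The boundary is |tan φ| · |tan δ| = 1, so |φ| = 90° − |δ| = 90° − 2.8° = 87.2° in the southern hemisphere.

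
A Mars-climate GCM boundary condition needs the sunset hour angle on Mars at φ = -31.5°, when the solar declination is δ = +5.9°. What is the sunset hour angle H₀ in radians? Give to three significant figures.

H₀ = 1.51 rad

cos H₀ = −tan φ · tan δ = −tan(-31.5°) × tan(+5.900°) = 0.0633, so H₀ = 1.5074 rad = 86.37°.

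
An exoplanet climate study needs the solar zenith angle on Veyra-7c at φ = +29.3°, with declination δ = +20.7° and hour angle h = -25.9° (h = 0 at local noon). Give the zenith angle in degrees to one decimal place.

cos θ_z = sin φ sin δ + cos φ cos δ cos h = 0.172984 + 0.733834 = 0.906818.
θ_z = arccos(0.906818) = 24.9°.

θ_z = 24.9°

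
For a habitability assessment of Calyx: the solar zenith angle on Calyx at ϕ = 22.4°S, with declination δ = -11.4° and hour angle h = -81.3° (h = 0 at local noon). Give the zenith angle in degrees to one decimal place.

θ_z = 77.7°

cos θ_z = sin ϕ sin δ + cos ϕ cos δ cos h = 0.075321 + 0.137089 = 0.212410.
θ_z = arccos(0.212410) = 77.7°.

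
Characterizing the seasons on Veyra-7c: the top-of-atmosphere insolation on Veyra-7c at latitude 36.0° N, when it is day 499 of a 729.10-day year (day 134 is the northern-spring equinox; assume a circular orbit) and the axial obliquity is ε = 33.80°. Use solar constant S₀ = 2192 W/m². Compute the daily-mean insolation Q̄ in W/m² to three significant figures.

Solar longitude: λ_s = 360° × (499 − 134)/729.10 = 180.222°.
sin δ = sin 33.80° × sin 180.222° = -0.00216, so δ = -0.124°.
cos H₀ = −tan(+36.0°) tan(-0.124°) = 0.0016, H₀ = 1.5692 rad.
Bracket: H₀ sin φ sin δ + cos φ cos δ sin H₀ = 1.5692×0.58779×-0.00216 + 0.80902×1.00000×1.00000 = -0.001992 + 0.809020 = 0.807028.
Q̄ = (S₀/π) × [bracket] = (2192/π) × 0.807028 = 563.1 W/m².

Q̄ ≈ 563 W/m²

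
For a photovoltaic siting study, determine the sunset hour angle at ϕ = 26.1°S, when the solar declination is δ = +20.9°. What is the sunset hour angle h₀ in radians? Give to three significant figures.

cos h₀ = −tan ϕ · tan δ = −tan(-26.1°) × tan(+20.900°) = 0.1871, so h₀ = 1.3826 rad = 79.22°.

h₀ = 1.38 rad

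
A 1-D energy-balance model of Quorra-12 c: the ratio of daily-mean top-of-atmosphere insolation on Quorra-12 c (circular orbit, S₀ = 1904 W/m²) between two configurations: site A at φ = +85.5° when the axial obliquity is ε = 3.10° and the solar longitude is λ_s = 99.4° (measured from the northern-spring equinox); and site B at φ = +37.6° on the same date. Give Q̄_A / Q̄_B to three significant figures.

— Configuration A (φ=+85.5°):
Solar declination: sin δ = sin ε · sin λ_s = sin 3.10° × sin 99.4° = 0.05335, so δ = +3.058°.
cos H₀ = −tan(+85.5°) tan(+3.058°) = -0.6789, H₀ = 2.3170 rad.
Bracket: H₀ sin φ sin δ + cos φ cos δ sin H₀ = 2.3170×0.99692×0.05335 + 0.07846×0.99858×0.73425 = 0.123231 + 0.057527 = 0.180758.
Q̄ = (S₀/π) × [bracket] = (1904/π) × 0.180758 = 109.55 W/m².
— Configuration B (φ=+37.6°):
cos H₀ = −tan(+37.6°) tan(+3.058°) = -0.0411, H₀ = 1.6120 rad.
Bracket: H₀ sin φ sin δ + cos φ cos δ sin H₀ = 1.6120×0.61015×0.05335 + 0.79229×0.99858×0.99915 = 0.052473 + 0.790492 = 0.842965.
Q̄ = (S₀/π) × [bracket] = (1904/π) × 0.842965 = 510.89 W/m².
Ratio Q̄_A / Q̄_B = 109.55 / 510.89 = 0.2144.

Q̄_A / Q̄_B ≈ 0.214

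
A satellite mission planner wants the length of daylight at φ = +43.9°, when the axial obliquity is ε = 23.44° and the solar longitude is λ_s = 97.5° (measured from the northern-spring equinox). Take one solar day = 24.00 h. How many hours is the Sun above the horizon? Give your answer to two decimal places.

15.25 h

Solar declination: sin δ = sin ε · sin λ_s = sin 23.44° × sin 97.5° = 0.39439, so δ = +23.228°.
cos H₀ = −tan φ · tan δ = −tan(+43.9°) × tan(+23.228°) = -0.4130, so H₀ = 1.9965 rad = 114.39°.
Daylight = 2H₀/(2π) × 24.00 h = (1.9965/π) × 24.00 = 15.25 h.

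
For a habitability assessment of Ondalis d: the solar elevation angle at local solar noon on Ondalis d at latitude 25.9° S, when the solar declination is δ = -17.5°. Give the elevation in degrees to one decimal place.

81.6°

At local noon the hour angle is zero, so the zenith angle equals |ϕ − δ| = |-25.9° − (-17.500°)| = 8.400°.
Elevation = 90° − 8.400° = 81.6°.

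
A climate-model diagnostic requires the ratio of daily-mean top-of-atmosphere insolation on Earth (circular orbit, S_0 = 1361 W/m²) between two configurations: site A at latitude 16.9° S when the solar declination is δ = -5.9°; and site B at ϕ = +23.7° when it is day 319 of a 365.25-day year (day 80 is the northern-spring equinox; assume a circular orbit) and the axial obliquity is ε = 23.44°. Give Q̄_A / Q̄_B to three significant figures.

— Configuration A (ϕ=-16.9°):
cos h₀ = −tan(-16.9°) tan(-5.900°) = -0.0314, h₀ = 1.6022 rad.
Bracket: h₀ sin ϕ sin δ + cos ϕ cos δ sin h₀ = 1.6022×-0.29070×-0.10279 + 0.95681×0.99470×0.99951 = 0.047875 + 0.951273 = 0.999148.
Q̄ = (S_0/π) × [bracket] = (1361/π) × 0.999148 = 432.85 W/m².
— Configuration B (ϕ=+23.7°):
Solar longitude: L_s = 360° × (319 − 80)/365.25 = 235.565°.
sin δ = sin 23.44° × sin 235.565° = -0.32808, so δ = -19.152°.
cos h₀ = −tan(+23.7°) tan(-19.152°) = 0.1525, h₀ = 1.4177 rad.
Bracket: h₀ sin ϕ sin δ + cos ϕ cos δ sin h₀ = 1.4177×0.40195×-0.32808 + 0.91566×0.94465×0.98831 = -0.186955 + 0.854867 = 0.667912.
Q̄ = (S_0/π) × [bracket] = (1361/π) × 0.667912 = 289.35 W/m².
Ratio Q̄_A / Q̄_B = 432.85 / 289.35 = 1.496.

Q̄_A / Q̄_B ≈ 1.50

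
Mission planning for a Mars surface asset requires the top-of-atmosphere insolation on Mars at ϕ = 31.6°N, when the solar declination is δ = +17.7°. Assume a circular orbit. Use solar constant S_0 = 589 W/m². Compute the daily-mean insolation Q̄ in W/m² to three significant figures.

cos h₀ = −tan(+31.6°) tan(+17.700°) = -0.1963, h₀ = 1.7684 rad.
Bracket: h₀ sin ϕ sin δ + cos ϕ cos δ sin h₀ = 1.7684×0.52399×0.30403 + 0.85173×0.95266×0.98054 = 0.281721 + 0.795619 = 1.077340.
Q̄ = (S_0/π) × [bracket] = (589/π) × 1.077340 = 202.0 W/m².

Q̄ ≈ 202 W/m²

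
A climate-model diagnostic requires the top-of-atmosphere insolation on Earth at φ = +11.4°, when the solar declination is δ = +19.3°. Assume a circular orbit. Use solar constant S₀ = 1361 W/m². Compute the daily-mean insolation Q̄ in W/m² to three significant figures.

cos H₀ = −tan(+11.4°) tan(+19.300°) = -0.0706, H₀ = 1.6415 rad.
Bracket: H₀ sin φ sin δ + cos φ cos δ sin H₀ = 1.6415×0.19766×0.33051 + 0.98027×0.94380×0.99750 = 0.107237 + 0.922866 = 1.030103.
Q̄ = (S₀/π) × [bracket] = (1361/π) × 1.030103 = 446.3 W/m².

Q̄ ≈ 446 W/m²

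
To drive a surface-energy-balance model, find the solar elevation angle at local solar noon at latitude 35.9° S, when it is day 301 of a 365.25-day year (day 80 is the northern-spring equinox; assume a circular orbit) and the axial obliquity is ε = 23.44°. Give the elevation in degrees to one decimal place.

Solar longitude: λ_s = 360° × (301 − 80)/365.25 = 217.823°.
sin δ = sin 23.44° × sin 217.823° = -0.24394, so δ = -14.119°.
At local noon the hour angle is zero, so the zenith angle equals |φ − δ| = |-35.9° − (-14.119°)| = 21.781°.
Elevation = 90° − 21.781° = 68.2°.

68.2°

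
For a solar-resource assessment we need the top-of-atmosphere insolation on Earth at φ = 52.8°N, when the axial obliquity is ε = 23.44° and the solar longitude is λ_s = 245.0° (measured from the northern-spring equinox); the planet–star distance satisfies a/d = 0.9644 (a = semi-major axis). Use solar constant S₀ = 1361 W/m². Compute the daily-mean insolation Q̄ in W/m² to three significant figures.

Q̄ ≈ 75.6 W/m²

Solar declination: sin δ = sin ε · sin λ_s = sin 23.44° × sin 245.0° = -0.36052, so δ = -21.132°.
cos H₀ = −tan(+52.8°) tan(-21.132°) = 0.5092, H₀ = 1.0365 rad.
Bracket: H₀ sin φ sin δ + cos φ cos δ sin H₀ = 1.0365×0.79653×-0.36052 + 0.60460×0.93275×0.86064 = -0.297647 + 0.485350 = 0.187703.
Inverse-square distance factor (a/d)² = 0.9644² = 0.930067.
Q̄ = (S₀/π) × 0.930067 × [bracket] = (1361/π) × 0.930067 × 0.187703 = 75.63 W/m².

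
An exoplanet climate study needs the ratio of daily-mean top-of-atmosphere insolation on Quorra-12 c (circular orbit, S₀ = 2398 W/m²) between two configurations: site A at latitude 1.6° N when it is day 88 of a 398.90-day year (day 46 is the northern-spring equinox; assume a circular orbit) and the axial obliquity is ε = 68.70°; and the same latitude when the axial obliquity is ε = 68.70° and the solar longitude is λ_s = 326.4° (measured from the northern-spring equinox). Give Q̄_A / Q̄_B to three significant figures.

— Configuration A (φ=+1.6°):
Solar longitude: λ_s = 360° × (88 − 46)/398.90 = 37.904°.
sin δ = sin 68.70° × sin 37.904° = 0.57238, so δ = +34.916°.
cos H₀ = −tan(+1.6°) tan(+34.916°) = -0.0195, H₀ = 1.5903 rad.
Bracket: H₀ sin φ sin δ + cos φ cos δ sin H₀ = 1.5903×0.02792×0.57238 + 0.99961×0.81999×0.99981 = 0.025414 + 0.819514 = 0.844928.
Q̄ = (S₀/π) × [bracket] = (2398/π) × 0.844928 = 644.94 W/m².
— Configuration B (φ=+1.6°):
Solar declination: sin δ = sin ε · sin λ_s = sin 68.70° × sin 326.4° = -0.51559, so δ = -31.037°.
cos H₀ = −tan(+1.6°) tan(-31.037°) = 0.0168, H₀ = 1.5540 rad.
Bracket: H₀ sin φ sin δ + cos φ cos δ sin H₀ = 1.5540×0.02792×-0.51559 + 0.99961×0.85684×0.99986 = -0.022370 + 0.856386 = 0.834016.
Q̄ = (S₀/π) × [bracket] = (2398/π) × 0.834016 = 636.61 W/m².
Ratio Q̄_A / Q̄_B = 644.94 / 636.61 = 1.013.

Q̄_A / Q̄_B ≈ 1.01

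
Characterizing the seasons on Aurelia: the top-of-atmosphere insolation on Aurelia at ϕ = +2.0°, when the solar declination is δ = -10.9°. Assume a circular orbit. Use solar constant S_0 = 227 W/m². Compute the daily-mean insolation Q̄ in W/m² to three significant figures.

Q̄ ≈ 70.2 W/m²

cos h₀ = −tan(+2.0°) tan(-10.900°) = 0.0067, h₀ = 1.5641 rad.
Bracket: h₀ sin ϕ sin δ + cos ϕ cos δ sin h₀ = 1.5641×0.03490×-0.18910 + 0.99939×0.98196×0.99998 = -0.010322 + 0.981341 = 0.971019.
Q̄ = (S_0/π) × [bracket] = (227/π) × 0.971019 = 70.16 W/m².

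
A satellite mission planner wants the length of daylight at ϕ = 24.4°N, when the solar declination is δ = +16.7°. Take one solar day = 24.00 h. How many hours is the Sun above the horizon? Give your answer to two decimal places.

cos h₀ = −tan ϕ · tan δ = −tan(+24.4°) × tan(+16.700°) = -0.1361, so h₀ = 1.7073 rad = 97.82°.
Daylight = 2h₀/(2π) × 24.00 h = (1.7073/π) × 24.00 = 13.04 h.

13.04 h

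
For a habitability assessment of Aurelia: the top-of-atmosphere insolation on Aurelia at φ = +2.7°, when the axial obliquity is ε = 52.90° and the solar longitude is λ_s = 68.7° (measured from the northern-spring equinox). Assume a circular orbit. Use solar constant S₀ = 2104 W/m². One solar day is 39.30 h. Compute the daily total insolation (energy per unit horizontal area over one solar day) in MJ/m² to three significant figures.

Solar declination: sin δ = sin ε · sin λ_s = sin 52.90° × sin 68.7° = 0.74310, so δ = +47.996°.
cos H₀ = −tan(+2.7°) tan(+47.996°) = -0.0524, H₀ = 1.6232 rad.
Bracket: H₀ sin φ sin δ + cos φ cos δ sin H₀ = 1.6232×0.04711×0.74310 + 0.99889×0.66918×0.99863 = 0.056824 + 0.667521 = 0.724345.
Q̄ = (S₀/π) × [bracket] = (2104/π) × 0.724345 = 485.11 W/m².
Daily total = Q̄ × 39.30 h × 3600 s/h = 485.11 × 39.30 × 3600 / 10⁶ = 68.63 MJ/m².

68.6 MJ/m²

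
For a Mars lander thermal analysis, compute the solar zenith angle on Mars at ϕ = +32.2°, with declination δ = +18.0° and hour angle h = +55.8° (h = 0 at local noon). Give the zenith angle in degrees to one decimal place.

cos θ_z = sin ϕ sin δ + cos ϕ cos δ cos h = 0.164668 + 0.452352 = 0.617020.
θ_z = arccos(0.617020) = 51.9°.

θ_z = 51.9°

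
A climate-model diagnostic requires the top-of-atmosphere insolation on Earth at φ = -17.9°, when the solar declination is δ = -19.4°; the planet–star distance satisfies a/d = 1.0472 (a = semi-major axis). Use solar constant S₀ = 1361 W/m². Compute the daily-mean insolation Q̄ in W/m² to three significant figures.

cos H₀ = −tan(-17.9°) tan(-19.400°) = -0.1137, H₀ = 1.6848 rad.
Bracket: H₀ sin φ sin δ + cos φ cos δ sin H₀ = 1.6848×-0.30736×-0.33216 + 0.95159×0.94322×0.99351 = 0.172006 + 0.891734 = 1.063740.
Inverse-square distance factor (a/d)² = 1.0472² = 1.096628.
Q̄ = (S₀/π) × 1.096628 × [bracket] = (1361/π) × 1.096628 × 1.063740 = 505.4 W/m².

Q̄ ≈ 505 W/m²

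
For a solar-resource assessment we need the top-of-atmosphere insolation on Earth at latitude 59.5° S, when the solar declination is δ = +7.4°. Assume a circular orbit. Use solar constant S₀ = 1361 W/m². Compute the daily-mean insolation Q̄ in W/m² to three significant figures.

cos H₀ = −tan(-59.5°) tan(+7.400°) = 0.2205, H₀ = 1.3485 rad.
Bracket: H₀ sin φ sin δ + cos φ cos δ sin H₀ = 1.3485×-0.86163×0.12880 + 0.50754×0.99167×0.97539 = -0.149654 + 0.490926 = 0.341272.
Q̄ = (S₀/π) × [bracket] = (1361/π) × 0.341272 = 147.8 W/m².

Q̄ ≈ 148 W/m²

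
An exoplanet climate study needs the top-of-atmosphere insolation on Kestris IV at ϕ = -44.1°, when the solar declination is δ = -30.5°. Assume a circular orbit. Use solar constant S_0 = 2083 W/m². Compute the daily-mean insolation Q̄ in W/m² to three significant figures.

Q̄ ≈ 847 W/m²

cos h₀ = −tan(-44.1°) tan(-30.500°) = -0.5708, h₀ = 2.1783 rad.
Bracket: h₀ sin ϕ sin δ + cos ϕ cos δ sin h₀ = 2.1783×-0.69591×-0.50754 + 0.71813×0.86163×0.82107 = 0.769380 + 0.508047 = 1.277427.
Q̄ = (S_0/π) × [bracket] = (2083/π) × 1.277427 = 847.0 W/m².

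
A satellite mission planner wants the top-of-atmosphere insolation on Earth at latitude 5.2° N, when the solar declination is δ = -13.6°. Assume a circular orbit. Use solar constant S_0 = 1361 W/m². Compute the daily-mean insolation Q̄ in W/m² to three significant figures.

cos h₀ = −tan(+5.2°) tan(-13.600°) = 0.0220, h₀ = 1.5488 rad.
Bracket: h₀ sin ϕ sin δ + cos ϕ cos δ sin h₀ = 1.5488×0.09063×-0.23514 + 0.99588×0.97196×0.99976 = -0.033006 + 0.967723 = 0.934717.
Q̄ = (S_0/π) × [bracket] = (1361/π) × 0.934717 = 404.9 W/m².

Q̄ ≈ 405 W/m²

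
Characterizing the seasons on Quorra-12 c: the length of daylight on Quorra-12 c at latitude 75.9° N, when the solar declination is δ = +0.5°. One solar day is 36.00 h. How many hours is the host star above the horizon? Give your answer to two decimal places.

cos H₀ = −tan φ · tan δ = −tan(+75.9°) × tan(+0.500°) = -0.0347, so H₀ = 1.6055 rad = 91.99°.
Daylight = 2H₀/(2π) × 36.00 h = (1.6055/π) × 36.00 = 18.40 h.

18.40 h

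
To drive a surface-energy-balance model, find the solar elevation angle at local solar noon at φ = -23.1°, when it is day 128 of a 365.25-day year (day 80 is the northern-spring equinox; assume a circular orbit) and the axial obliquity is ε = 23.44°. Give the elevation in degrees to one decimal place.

49.9°

Solar longitude: λ_s = 360° × (128 − 80)/365.25 = 47.310°.
sin δ = sin 23.44° × sin 47.310° = 0.29239, so δ = +17.001°.
At local noon the hour angle is zero, so the zenith angle equals |φ − δ| = |-23.1° − (+17.001°)| = 40.101°.
Elevation = 90° − 40.101° = 49.9°.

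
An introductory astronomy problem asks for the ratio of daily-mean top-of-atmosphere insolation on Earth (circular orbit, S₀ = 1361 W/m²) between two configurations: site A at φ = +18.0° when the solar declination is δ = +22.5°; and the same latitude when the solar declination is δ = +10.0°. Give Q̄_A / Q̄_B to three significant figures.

Q̄_A / Q̄_B ≈ 1.05

— Configuration A (φ=+18.0°):
cos H₀ = −tan(+18.0°) tan(+22.500°) = -0.1346, H₀ = 1.7058 rad.
Bracket: H₀ sin φ sin δ + cos φ cos δ sin H₀ = 1.7058×0.30902×0.38268 + 0.95106×0.92388×0.99090 = 0.201721 + 0.870669 = 1.072390.
Q̄ = (S₀/π) × [bracket] = (1361/π) × 1.072390 = 464.58 W/m².
— Configuration B (φ=+18.0°):
cos H₀ = −tan(+18.0°) tan(+10.000°) = -0.0573, H₀ = 1.6281 rad.
Bracket: H₀ sin φ sin δ + cos φ cos δ sin H₀ = 1.6281×0.30902×0.17365 + 0.95106×0.98481×0.99836 = 0.087366 + 0.935077 = 1.022443.
Q̄ = (S₀/π) × [bracket] = (1361/π) × 1.022443 = 442.94 W/m².
Ratio Q̄_A / Q̄_B = 464.58 / 442.94 = 1.049.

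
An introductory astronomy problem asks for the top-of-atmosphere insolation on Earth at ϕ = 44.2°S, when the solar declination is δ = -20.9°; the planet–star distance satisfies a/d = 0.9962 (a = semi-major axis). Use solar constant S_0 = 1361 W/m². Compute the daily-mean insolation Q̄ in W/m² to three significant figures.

Q̄ ≈ 476 W/m²

cos h₀ = −tan(-44.2°) tan(-20.900°) = -0.3713, h₀ = 1.9513 rad.
Bracket: h₀ sin ϕ sin δ + cos ϕ cos δ sin h₀ = 1.9513×-0.69717×-0.35674 + 0.71691×0.93420×0.92849 = 0.485305 + 0.621844 = 1.107149.
Inverse-square distance factor (a/d)² = 0.9962² = 0.992414.
Q̄ = (S_0/π) × 0.992414 × [bracket] = (1361/π) × 0.992414 × 1.107149 = 476.0 W/m².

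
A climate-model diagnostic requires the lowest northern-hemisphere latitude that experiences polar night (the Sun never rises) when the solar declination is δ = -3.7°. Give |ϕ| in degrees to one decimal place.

|ϕ| = 86.3°

Polar night requires cos h₀ = −tan ϕ tan δ ≥ 1, i.e. tan ϕ tan δ ≤ −1.
The boundary is |tan ϕ| · |tan δ| = 1, so |ϕ| = 90° − |δ| = 90° − 3.7° = 86.3° in the northern hemisphere.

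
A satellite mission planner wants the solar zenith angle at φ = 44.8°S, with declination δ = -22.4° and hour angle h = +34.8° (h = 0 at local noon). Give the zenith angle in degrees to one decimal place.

θ_z = 36.2°

cos θ_z = sin φ sin δ + cos φ cos δ cos h = 0.268515 + 0.538699 = 0.807214.
θ_z = arccos(0.807214) = 36.2°.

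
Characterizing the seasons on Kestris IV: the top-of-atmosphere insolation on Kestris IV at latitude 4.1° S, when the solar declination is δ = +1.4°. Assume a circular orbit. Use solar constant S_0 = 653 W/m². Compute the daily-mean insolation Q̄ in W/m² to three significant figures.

Q̄ ≈ 207 W/m²

cos h₀ = −tan(-4.1°) tan(+1.400°) = 0.0018, h₀ = 1.5690 rad.
Bracket: h₀ sin ϕ sin δ + cos ϕ cos δ sin h₀ = 1.5690×-0.07150×0.02443 + 0.99744×0.99970×1.00000 = -0.002741 + 0.997141 = 0.994400.
Q̄ = (S_0/π) × [bracket] = (653/π) × 0.994400 = 206.7 W/m².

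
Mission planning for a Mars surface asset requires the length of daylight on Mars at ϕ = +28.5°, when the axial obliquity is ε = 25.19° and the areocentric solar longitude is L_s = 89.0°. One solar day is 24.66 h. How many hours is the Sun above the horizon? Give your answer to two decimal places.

sin δ = sin 25.19° × sin 89.0° = 0.42556, so δ = +25.186°.
cos h₀ = −tan ϕ · tan δ = −tan(+28.5°) × tan(+25.186°) = -0.2553, so h₀ = 1.8290 rad = 104.79°.
Daylight = 2h₀/(2π) × 24.66 h = (1.8290/π) × 24.66 = 14.36 h.

14.36 h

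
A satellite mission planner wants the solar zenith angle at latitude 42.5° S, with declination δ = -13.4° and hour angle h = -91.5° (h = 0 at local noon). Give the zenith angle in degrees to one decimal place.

cos θ_z = sin ϕ sin δ + cos ϕ cos δ cos h = 0.156567 + -0.018774 = 0.137793.
θ_z = arccos(0.137793) = 82.1°.

θ_z = 82.1°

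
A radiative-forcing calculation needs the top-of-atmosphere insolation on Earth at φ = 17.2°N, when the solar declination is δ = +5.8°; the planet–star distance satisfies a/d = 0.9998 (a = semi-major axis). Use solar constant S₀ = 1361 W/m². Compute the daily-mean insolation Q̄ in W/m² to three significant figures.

cos H₀ = −tan(+17.2°) tan(+5.800°) = -0.0314, H₀ = 1.6022 rad.
Bracket: H₀ sin φ sin δ + cos φ cos δ sin H₀ = 1.6022×0.29571×0.10106 + 0.95528×0.99488×0.99951 = 0.047881 + 0.949923 = 0.997804.
Inverse-square distance factor (a/d)² = 0.9998² = 0.999600.
Q̄ = (S₀/π) × 0.999600 × [bracket] = (1361/π) × 0.999600 × 0.997804 = 432.1 W/m².

Q̄ ≈ 432 W/m²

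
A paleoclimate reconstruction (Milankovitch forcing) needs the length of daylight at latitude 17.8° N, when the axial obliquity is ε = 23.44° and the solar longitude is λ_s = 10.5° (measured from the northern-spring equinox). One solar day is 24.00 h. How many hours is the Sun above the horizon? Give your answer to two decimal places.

12.18 h

Solar declination: sin δ = sin ε · sin λ_s = sin 23.44° × sin 10.5° = 0.07249, so δ = +4.157°.
cos H₀ = −tan φ · tan δ = −tan(+17.8°) × tan(+4.157°) = -0.0233, so H₀ = 1.5941 rad = 91.34°.
Daylight = 2H₀/(2π) × 24.00 h = (1.5941/π) × 24.00 = 12.18 h.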